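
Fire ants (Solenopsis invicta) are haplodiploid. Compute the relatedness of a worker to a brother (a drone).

0.25

Her haploid brother carries none of their father's genes and a random half of their mother's genome; that half matches the maternal half of her own genome with probability 1/2: r = 1/2 · 1/2 = 1/4.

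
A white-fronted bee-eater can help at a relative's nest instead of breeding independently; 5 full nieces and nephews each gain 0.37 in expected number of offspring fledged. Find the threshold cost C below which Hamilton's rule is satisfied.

0.4625

r to a full niece or nephew = 1/4 (full aunt/uncle↔niece/nephew: two paths of length 3 through the shared grandparent pair: r = 2·(1/2)^3 = 1/4).
Hamilton's rule: n·r·B > C, so the trait is favored while C < n·r·B = 5·0.25·0.37 = 0.4625.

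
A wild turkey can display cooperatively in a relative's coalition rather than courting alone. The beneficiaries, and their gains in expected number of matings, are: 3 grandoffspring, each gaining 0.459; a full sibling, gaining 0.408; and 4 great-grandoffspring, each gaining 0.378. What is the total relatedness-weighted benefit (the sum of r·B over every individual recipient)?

0.73725

r to a grandoffspring = 0.25 (two parent–offspring links: r = (1/2)^2 = 1/4).
r to a full sibling = 0.5 (full sibs share both parents — two paths of length 2: r = 2·(1/2)^2 = 1/2).
r to a great-grandoffspring = 1/8 (three parent–offspring links: r = (1/2)^3 = 1/8).
Summing one r·B term per recipient: 3·0.25·0.459 + 1·0.5·0.408 + 4·0.125·0.378 = 0.73725.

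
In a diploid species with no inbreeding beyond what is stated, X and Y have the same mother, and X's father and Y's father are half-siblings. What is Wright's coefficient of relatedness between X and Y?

Independent pedigree routes through distinct common ancestors add.
X and Y are related in two ways: half-sibs through their shared mother (r = 1/4) and half first cousins through their fathers (r = 1/16).
r = 1/4 + 1/16 = 5/16 = 0.3125.

0.3125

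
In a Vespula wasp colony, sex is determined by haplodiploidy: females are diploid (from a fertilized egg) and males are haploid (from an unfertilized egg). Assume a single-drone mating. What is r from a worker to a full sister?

0.75

Haplodiploid full sisters inherit their father's entire haploid genome identically (contributing 1/2) and on average half of their mother's contribution (1/2 · 1/2 = 1/4); r = 1/2 + 1/4 = 3/4.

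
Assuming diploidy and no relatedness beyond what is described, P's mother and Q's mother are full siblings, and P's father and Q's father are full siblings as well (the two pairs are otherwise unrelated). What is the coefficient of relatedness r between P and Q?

0.25

With two independent routes of shared ancestry, r is the sum of the two contributions.
P and Q are related in two ways: first cousins through their mothers (r = 1/8) and first cousins through their fathers (r = 1/8) — i.e. double first cousins.
r = 1/8 + 1/8 = 1/4 = 0.25.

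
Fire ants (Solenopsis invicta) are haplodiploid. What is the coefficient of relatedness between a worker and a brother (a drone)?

0.25

Her haploid brother carries none of their father's genes and a random half of their mother's genome; that half matches the maternal half of her own genome with probability 1/2: r = 1/2 · 1/2 = 1/4.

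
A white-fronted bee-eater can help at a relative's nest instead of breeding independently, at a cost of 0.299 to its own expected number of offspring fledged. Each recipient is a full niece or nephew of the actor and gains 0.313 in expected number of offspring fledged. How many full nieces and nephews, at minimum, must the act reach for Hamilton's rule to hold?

4

r to a full niece or nephew = 0.25 (full aunt/uncle↔niece/nephew: two paths of length 3 through the shared grandparent pair: r = 2·(1/2)^3 = 1/4).
Hamilton's rule: n·r·B > C  ⇒  n > C/(r·B) = 0.299/(0.25·0.313) = 3.821.
The smallest integer exceeding 3.821 is 4.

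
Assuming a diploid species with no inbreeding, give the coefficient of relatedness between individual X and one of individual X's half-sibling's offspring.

0.125

Each parent–offspring link contributes a factor of 1/2, and independent paths through distinct common ancestors add.
Half-aunt/uncle↔niece/nephew: one path of length 3: r = (1/2)^3 = 1/8.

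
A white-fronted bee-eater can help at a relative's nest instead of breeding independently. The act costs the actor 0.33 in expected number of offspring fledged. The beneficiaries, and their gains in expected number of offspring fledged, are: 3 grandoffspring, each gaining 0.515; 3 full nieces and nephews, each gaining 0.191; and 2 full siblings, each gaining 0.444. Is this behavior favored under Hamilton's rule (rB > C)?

Yes

Hamilton's rule: the trait is favored when the sum of r·B over every recipient exceeds the actor's cost C.
r to a grandoffspring = 1/4 (two parent–offspring links: r = (1/2)^2 = 1/4).
r to a full niece or nephew = 0.25 (full aunt/uncle↔niece/nephew: two paths of length 3 through the shared grandparent pair: r = 2·(1/2)^3 = 1/4).
r to a full sibling = 0.5 (full sibs share both parents — two paths of length 2: r = 2·(1/2)^2 = 1/2).
Summing one r·B term per recipient: 3·0.25·0.515 + 3·0.25·0.191 + 2·0.5·0.444 = 0.9735.
0.9735 > 0.33: the indirect benefit exceeds the cost.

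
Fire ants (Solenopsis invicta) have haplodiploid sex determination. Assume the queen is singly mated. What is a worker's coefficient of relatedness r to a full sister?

Haplodiploid full sisters inherit their father's entire haploid genome identically (contributing 1/2) and on average half of their mother's contribution (1/2 · 1/2 = 1/4); r = 1/2 + 1/4 = 3/4.

0.75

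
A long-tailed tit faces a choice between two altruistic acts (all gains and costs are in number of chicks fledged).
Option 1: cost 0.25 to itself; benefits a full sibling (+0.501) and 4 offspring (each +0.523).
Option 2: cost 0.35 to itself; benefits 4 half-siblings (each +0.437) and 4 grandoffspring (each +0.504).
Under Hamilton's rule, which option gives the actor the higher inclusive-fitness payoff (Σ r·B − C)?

Option 1: r to a full sibling = 0.5.
Option 1: r to an offspring = 0.5.
Option 1: Σ r·B − C = (1·0.5·0.501 + 4·0.5·0.523) − 0.25 = 1.0465.
Option 2: r to a half-sibling = 0.25.
Option 2: r to a grandoffspring = 0.25.
Option 2: Σ r·B − C = (4·0.25·0.437 + 4·0.25·0.504) − 0.35 = 0.591.
Option 1 has the higher net inclusive-fitness payoff.

Option 1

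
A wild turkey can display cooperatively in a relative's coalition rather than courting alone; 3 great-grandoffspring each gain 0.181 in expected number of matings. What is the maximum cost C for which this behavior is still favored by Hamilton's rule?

r to a great-grandoffspring = 1/8 (three parent–offspring links: r = (1/2)^3 = 1/8).
Hamilton's rule: n·r·B > C, so the trait is favored while C < n·r·B = 3·0.125·0.181 = 0.067875.

0.067875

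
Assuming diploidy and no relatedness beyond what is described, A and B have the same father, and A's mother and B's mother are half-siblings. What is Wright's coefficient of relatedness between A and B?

0.3125

Wright's path rule: contributions from independent ancestry routes add.
A and B are related in two ways: half-sibs through their shared father (r = 1/4) and half first cousins through their mothers (r = 1/16).
r = 1/4 + 1/16 = 5/16 = 0.3125.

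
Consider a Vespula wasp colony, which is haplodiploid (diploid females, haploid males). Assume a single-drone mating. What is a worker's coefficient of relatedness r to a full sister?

0.75

Haplodiploid full sisters inherit their father's entire haploid genome identically (contributing 1/2) and on average half of their mother's contribution (1/2 · 1/2 = 1/4); r = 1/2 + 1/4 = 3/4.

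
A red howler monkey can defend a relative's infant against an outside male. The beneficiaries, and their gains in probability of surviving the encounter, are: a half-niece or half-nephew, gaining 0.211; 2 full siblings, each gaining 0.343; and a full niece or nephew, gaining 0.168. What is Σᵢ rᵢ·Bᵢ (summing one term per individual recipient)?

r to a half-niece or half-nephew = 0.125 (half-aunt/uncle↔niece/nephew: one path of length 3: r = (1/2)^3 = 1/8).
r to a full sibling = 1/2 (full sibs share both parents — two paths of length 2: r = 2·(1/2)^2 = 1/2).
r to a full niece or nephew = 0.25 (full aunt/uncle↔niece/nephew: two paths of length 3 through the shared grandparent pair: r = 2·(1/2)^3 = 1/4).
Summing one r·B term per recipient: 1·0.125·0.211 + 2·0.5·0.343 + 1·0.25·0.168 = 0.411375.

0.411375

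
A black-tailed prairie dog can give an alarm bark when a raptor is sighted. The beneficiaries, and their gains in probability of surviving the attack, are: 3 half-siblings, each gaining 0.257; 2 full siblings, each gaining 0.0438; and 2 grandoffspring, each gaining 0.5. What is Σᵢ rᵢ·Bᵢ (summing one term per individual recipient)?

0.48655

r to a half-sibling = 1/4 (half-sibs share one parent — one path of length 2: r = (1/2)^2 = 1/4).
r to a full sibling = 1/2 (full sibs share both parents — two paths of length 2: r = 2·(1/2)^2 = 1/2).
r to a grandoffspring = 1/4 (two parent–offspring links: r = (1/2)^2 = 1/4).
Summing one r·B term per recipient: 3·0.25·0.257 + 2·0.5·0.0438 + 2·0.25·0.5 = 0.48655.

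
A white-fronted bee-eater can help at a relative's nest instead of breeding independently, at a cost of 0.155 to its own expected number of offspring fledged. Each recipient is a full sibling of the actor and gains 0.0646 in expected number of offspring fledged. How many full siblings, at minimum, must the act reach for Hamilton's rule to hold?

r to a full sibling = 1/2 (full sibs share both parents — two paths of length 2: r = 2·(1/2)^2 = 1/2).
Hamilton's rule: n·r·B > C  ⇒  n > C/(r·B) = 0.155/(0.5·0.0646) = 4.799.
The smallest integer exceeding 4.799 is 5.

5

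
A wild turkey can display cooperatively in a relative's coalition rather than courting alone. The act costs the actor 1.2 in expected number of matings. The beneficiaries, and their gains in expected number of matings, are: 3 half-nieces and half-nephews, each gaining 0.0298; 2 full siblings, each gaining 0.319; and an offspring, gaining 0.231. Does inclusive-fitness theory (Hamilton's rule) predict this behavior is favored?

No

Hamilton's rule: the trait is favored when the sum of r·B over every recipient exceeds the actor's cost C.
r to a half-niece or half-nephew = 1/8 (half-aunt/uncle↔niece/nephew: one path of length 3: r = (1/2)^3 = 1/8).
r to a full sibling = 1/2 (full sibs share both parents — two paths of length 2: r = 2·(1/2)^2 = 1/2).
r to an offspring = 0.5 (one parent–offspring link: r = (1/2)^1 = 1/2).
Summing one r·B term per recipient: 3·0.125·0.0298 + 2·0.5·0.319 + 1·0.5·0.231 = 0.445675.
0.445675 < 1.2: the indirect benefit is less than the cost.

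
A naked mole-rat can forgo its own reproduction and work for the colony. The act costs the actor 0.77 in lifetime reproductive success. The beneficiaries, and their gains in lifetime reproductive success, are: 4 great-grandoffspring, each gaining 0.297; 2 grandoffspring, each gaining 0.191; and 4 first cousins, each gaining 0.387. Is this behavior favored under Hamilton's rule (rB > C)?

No

Hamilton's rule: the trait is favored when the sum of r·B over every recipient exceeds the actor's cost C.
r to a great-grandoffspring = 0.125 (three parent–offspring links: r = (1/2)^3 = 1/8).
r to a grandoffspring = 1/4 (two parent–offspring links: r = (1/2)^2 = 1/4).
r to a first cousin = 1/8 (first cousins share one grandparent pair — two paths of length 4: r = 2·(1/2)^4 = 1/8).
Summing one r·B term per recipient: 4·0.125·0.297 + 2·0.25·0.191 + 4·0.125·0.387 = 0.4375.
0.4375 < 0.77: the indirect benefit is less than the cost.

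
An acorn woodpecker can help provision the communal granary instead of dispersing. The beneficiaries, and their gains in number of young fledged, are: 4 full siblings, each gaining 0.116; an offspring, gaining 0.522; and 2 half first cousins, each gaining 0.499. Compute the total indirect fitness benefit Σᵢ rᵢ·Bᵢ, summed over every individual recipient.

r to a full sibling = 0.5 (full sibs share both parents — two paths of length 2: r = 2·(1/2)^2 = 1/2).
r to an offspring = 1/2 (one parent–offspring link: r = (1/2)^1 = 1/2).
r to a half first cousin = 0.0625 (half first cousins share one grandparent — one path of length 4: r = (1/2)^4 = 1/16).
Summing one r·B term per recipient: 4·0.5·0.116 + 1·0.5·0.522 + 2·0.0625·0.499 = 0.555375.

0.555375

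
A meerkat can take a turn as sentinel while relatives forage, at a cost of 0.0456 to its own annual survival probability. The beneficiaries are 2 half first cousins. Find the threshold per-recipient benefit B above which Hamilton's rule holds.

0.3648

r to a half first cousin = 1/16 (half first cousins share one grandparent — one path of length 4: r = (1/2)^4 = 1/16).
Hamilton's rule with n recipients of equal r: n·r·B > C, so B > C/(n·r) = 0.0456/(2·0.0625) = 0.3648.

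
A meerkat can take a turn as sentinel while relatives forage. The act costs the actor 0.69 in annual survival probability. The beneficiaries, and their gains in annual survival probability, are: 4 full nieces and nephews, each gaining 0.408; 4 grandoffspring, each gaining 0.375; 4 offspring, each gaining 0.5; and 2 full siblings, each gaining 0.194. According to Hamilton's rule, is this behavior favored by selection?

Hamilton's rule: the trait is favored when the sum of r·B over every recipient exceeds the actor's cost C.
r to a full niece or nephew = 0.25 (full aunt/uncle↔niece/nephew: two paths of length 3 through the shared grandparent pair: r = 2·(1/2)^3 = 1/4).
r to a grandoffspring = 0.25 (two parent–offspring links: r = (1/2)^2 = 1/4).
r to an offspring = 0.5 (one parent–offspring link: r = (1/2)^1 = 1/2).
r to a full sibling = 0.5 (full sibs share both parents — two paths of length 2: r = 2·(1/2)^2 = 1/2).
Summing one r·B term per recipient: 4·0.25·0.408 + 4·0.25·0.375 + 4·0.5·0.5 + 2·0.5·0.194 = 1.977.
1.977 > 0.69: the indirect benefit exceeds the cost.

Yes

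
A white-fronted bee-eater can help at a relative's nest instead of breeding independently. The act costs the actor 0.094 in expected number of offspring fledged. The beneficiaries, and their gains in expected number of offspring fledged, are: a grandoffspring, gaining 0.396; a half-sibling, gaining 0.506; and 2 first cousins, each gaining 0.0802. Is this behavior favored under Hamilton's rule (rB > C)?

Yes

Hamilton's rule: the trait is favored when the sum of r·B over every recipient exceeds the actor's cost C.
r to a grandoffspring = 1/4 (two parent–offspring links: r = (1/2)^2 = 1/4).
r to a half-sibling = 1/4 (half-sibs share one parent — one path of length 2: r = (1/2)^2 = 1/4).
r to a first cousin = 0.125 (first cousins share one grandparent pair — two paths of length 4: r = 2·(1/2)^4 = 1/8).
Summing one r·B term per recipient: 1·0.25·0.396 + 1·0.25·0.506 + 2·0.125·0.0802 = 0.24555.
0.24555 > 0.094: the indirect benefit exceeds the cost.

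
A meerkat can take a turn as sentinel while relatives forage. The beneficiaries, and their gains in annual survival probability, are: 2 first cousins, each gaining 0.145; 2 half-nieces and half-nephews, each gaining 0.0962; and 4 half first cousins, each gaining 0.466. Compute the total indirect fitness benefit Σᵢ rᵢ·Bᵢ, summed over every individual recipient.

r to a first cousin = 1/8 (first cousins share one grandparent pair — two paths of length 4: r = 2·(1/2)^4 = 1/8).
r to a half-niece or half-nephew = 0.125 (half-aunt/uncle↔niece/nephew: one path of length 3: r = (1/2)^3 = 1/8).
r to a half first cousin = 1/16 (half first cousins share one grandparent — one path of length 4: r = (1/2)^4 = 1/16).
Summing one r·B term per recipient: 2·0.125·0.145 + 2·0.125·0.0962 + 4·0.0625·0.466 = 0.1768.

0.1768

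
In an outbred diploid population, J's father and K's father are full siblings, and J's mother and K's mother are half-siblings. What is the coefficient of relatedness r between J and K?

With two independent routes of shared ancestry, r is the sum of the two contributions.
J and K are related in two ways: first cousins through their fathers (r = 1/8) and half first cousins through their mothers (r = 1/16).
r = 1/8 + 1/16 = 3/16 = 0.1875.

0.1875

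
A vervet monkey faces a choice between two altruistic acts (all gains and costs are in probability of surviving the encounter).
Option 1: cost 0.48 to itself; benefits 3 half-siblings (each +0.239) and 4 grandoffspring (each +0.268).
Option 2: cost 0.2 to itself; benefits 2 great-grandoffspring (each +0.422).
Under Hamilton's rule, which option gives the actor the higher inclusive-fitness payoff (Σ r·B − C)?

Option 1: r to a half-sibling = 0.25.
Option 1: r to a grandoffspring = 0.25.
Option 1: Σ r·B − C = (3·0.25·0.239 + 4·0.25·0.268) − 0.48 = -0.03275.
Option 2: r to a great-grandoffspring = 0.125.
Option 2: Σ r·B − C = (2·0.125·0.422) − 0.2 = -0.0945.
Option 1 has the higher net inclusive-fitness payoff.

Option 1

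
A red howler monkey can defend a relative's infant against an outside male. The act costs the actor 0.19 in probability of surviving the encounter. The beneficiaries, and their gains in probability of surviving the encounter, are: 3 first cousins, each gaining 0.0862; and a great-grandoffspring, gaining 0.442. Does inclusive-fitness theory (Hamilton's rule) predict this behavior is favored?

Hamilton's rule: the trait is favored when the sum of r·B over every recipient exceeds the actor's cost C.
r to a first cousin = 0.125 (first cousins share one grandparent pair — two paths of length 4: r = 2·(1/2)^4 = 1/8).
r to a great-grandoffspring = 1/8 (three parent–offspring links: r = (1/2)^3 = 1/8).
Summing one r·B term per recipient: 3·0.125·0.0862 + 1·0.125·0.442 = 0.087575.
0.087575 < 0.19: the indirect benefit is less than the cost.

No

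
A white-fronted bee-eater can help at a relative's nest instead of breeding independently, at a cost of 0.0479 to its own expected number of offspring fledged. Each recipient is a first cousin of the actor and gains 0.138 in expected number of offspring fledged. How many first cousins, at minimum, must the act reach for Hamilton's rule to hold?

r to a first cousin = 0.125 (first cousins share one grandparent pair — two paths of length 4: r = 2·(1/2)^4 = 1/8).
Hamilton's rule: n·r·B > C  ⇒  n > C/(r·B) = 0.0479/(0.125·0.138) = 2.777.
The smallest integer exceeding 2.777 is 3.

3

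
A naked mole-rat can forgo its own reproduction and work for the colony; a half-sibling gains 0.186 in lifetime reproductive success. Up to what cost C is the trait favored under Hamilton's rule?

0.0465

r to a half-sibling = 0.25 (half-sibs share one parent — one path of length 2: r = (1/2)^2 = 1/4).
Hamilton's rule: n·r·B > C, so the trait is favored while C < n·r·B = 1·0.25·0.186 = 0.0465.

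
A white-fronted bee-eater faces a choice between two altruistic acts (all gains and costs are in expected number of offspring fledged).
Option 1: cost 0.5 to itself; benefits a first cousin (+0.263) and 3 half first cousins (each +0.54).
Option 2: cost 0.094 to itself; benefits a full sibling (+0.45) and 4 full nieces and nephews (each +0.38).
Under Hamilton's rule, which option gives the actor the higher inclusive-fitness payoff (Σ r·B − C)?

Option 2

Option 1: r to a first cousin = 0.125.
Option 1: r to a half first cousin = 0.0625.
Option 1: Σ r·B − C = (1·0.125·0.263 + 3·0.0625·0.54) − 0.5 = -0.365875.
Option 2: r to a full sibling = 0.5.
Option 2: r to a full niece or nephew = 0.25.
Option 2: Σ r·B − C = (1·0.5·0.45 + 4·0.25·0.38) − 0.094 = 0.511.
Option 2 has the higher net inclusive-fitness payoff.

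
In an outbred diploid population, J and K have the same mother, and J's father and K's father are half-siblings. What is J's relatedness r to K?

With two independent routes of shared ancestry, r is the sum of the two contributions.
J and K are related in two ways: half-sibs through their shared mother (r = 1/4) and half first cousins through their fathers (r = 1/16).
r = 1/4 + 1/16 = 0.3125.

0.3125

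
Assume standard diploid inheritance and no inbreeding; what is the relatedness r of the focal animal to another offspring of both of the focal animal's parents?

0.5

Each parent–offspring link contributes a factor of 1/2, and independent paths through distinct common ancestors add.
Full sibs share both parents — two paths of length 2: r = 2·(1/2)^2 = 1/2.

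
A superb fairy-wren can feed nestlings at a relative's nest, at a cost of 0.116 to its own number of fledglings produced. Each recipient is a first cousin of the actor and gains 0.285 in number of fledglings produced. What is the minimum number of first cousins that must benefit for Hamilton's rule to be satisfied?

4

r to a first cousin = 0.125 (first cousins share one grandparent pair — two paths of length 4: r = 2·(1/2)^4 = 1/8).
Hamilton's rule: n·r·B > C  ⇒  n > C/(r·B) = 0.116/(0.125·0.285) = 3.256.
The smallest integer exceeding 3.256 is 4.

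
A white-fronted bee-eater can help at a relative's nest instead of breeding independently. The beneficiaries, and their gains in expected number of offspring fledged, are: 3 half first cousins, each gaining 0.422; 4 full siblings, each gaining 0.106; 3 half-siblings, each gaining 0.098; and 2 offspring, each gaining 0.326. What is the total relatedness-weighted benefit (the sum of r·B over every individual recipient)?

r to a half first cousin = 0.0625 (half first cousins share one grandparent — one path of length 4: r = (1/2)^4 = 1/16).
r to a full sibling = 0.5 (full sibs share both parents — two paths of length 2: r = 2·(1/2)^2 = 1/2).
r to a half-sibling = 0.25 (half-sibs share one parent — one path of length 2: r = (1/2)^2 = 1/4).
r to an offspring = 0.5 (one parent–offspring link: r = (1/2)^1 = 1/2).
Summing one r·B term per recipient: 3·0.0625·0.422 + 4·0.5·0.106 + 3·0.25·0.098 + 2·0.5·0.326 = 0.690625.

0.690625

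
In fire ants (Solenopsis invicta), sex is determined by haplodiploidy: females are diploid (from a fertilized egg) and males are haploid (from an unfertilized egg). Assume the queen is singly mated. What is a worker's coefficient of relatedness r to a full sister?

0.75

Haplodiploid full sisters inherit their father's entire haploid genome identically (contributing 1/2) and on average half of their mother's contribution (1/2 · 1/2 = 1/4); r = 1/2 + 1/4 = 3/4.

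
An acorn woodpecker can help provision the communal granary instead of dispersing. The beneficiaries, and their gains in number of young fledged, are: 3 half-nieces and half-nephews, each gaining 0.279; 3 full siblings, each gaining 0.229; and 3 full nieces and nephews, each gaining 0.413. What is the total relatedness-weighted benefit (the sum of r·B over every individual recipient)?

0.757875

r to a half-niece or half-nephew = 1/8 (half-aunt/uncle↔niece/nephew: one path of length 3: r = (1/2)^3 = 1/8).
r to a full sibling = 0.5 (full sibs share both parents — two paths of length 2: r = 2·(1/2)^2 = 1/2).
r to a full niece or nephew = 0.25 (full aunt/uncle↔niece/nephew: two paths of length 3 through the shared grandparent pair: r = 2·(1/2)^3 = 1/4).
Summing one r·B term per recipient: 3·0.125·0.279 + 3·0.5·0.229 + 3·0.25·0.413 = 0.757875.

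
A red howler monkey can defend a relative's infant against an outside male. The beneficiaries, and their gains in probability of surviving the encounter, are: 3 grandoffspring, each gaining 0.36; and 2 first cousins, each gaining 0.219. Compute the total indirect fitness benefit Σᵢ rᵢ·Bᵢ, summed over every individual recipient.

r to a grandoffspring = 1/4 (two parent–offspring links: r = (1/2)^2 = 1/4).
r to a first cousin = 0.125 (first cousins share one grandparent pair — two paths of length 4: r = 2·(1/2)^4 = 1/8).
Summing one r·B term per recipient: 3·0.25·0.36 + 2·0.125·0.219 = 0.32475.

0.32475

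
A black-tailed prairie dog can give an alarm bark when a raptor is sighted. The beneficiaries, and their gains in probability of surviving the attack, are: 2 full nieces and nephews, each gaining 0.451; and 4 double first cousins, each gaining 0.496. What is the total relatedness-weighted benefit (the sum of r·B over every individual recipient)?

0.7215

r to a full niece or nephew = 1/4 (full aunt/uncle↔niece/nephew: two paths of length 3 through the shared grandparent pair: r = 2·(1/2)^3 = 1/4).
r to a double first cousin = 1/4 (double first cousins share both grandparent pairs — four paths of length 4: r = 4·(1/2)^4 = 1/4).
Summing one r·B term per recipient: 2·0.25·0.451 + 4·0.25·0.496 = 0.7215.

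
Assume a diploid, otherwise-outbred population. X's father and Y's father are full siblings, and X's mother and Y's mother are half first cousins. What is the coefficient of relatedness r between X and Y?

With two independent routes of shared ancestry, r is the sum of the two contributions.
X and Y are related in two ways: first cousins through their fathers (r = 1/8) and half second cousins through their mothers (r = 1/64).
r = 1/8 + 1/64 = 0.140625.

0.140625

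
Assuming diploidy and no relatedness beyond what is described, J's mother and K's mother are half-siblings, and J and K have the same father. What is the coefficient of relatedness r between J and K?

Independent pedigree routes through distinct common ancestors add.
J and K are related in two ways: half first cousins through their mothers (r = 1/16) and half-sibs through their shared father (r = 1/4).
r = 1/16 + 1/4 = 0.3125.

0.3125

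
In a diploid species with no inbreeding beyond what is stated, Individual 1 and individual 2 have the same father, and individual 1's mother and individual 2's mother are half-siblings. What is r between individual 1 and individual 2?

With two independent routes of shared ancestry, r is the sum of the two contributions.
Individual 1 and individual 2 are related in two ways: half-sibs through their shared father (r = 1/4) and half first cousins through their mothers (r = 1/16).
r = 1/4 + 1/16 = 0.3125.

0.3125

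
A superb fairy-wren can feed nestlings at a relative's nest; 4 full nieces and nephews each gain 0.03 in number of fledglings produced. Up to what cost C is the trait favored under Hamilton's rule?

r to a full niece or nephew = 1/4 (full aunt/uncle↔niece/nephew: two paths of length 3 through the shared grandparent pair: r = 2·(1/2)^3 = 1/4).
Hamilton's rule: n·r·B > C, so the trait is favored while C < n·r·B = 4·0.25·0.03 = 0.03.

0.03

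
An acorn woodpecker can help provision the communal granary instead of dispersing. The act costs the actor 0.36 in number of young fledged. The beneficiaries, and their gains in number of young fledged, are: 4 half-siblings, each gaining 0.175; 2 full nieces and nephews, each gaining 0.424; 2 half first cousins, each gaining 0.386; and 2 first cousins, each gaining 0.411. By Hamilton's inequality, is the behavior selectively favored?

Yes

Hamilton's rule: the trait is favored when the sum of r·B over every recipient exceeds the actor's cost C.
r to a half-sibling = 0.25 (half-sibs share one parent — one path of length 2: r = (1/2)^2 = 1/4).
r to a full niece or nephew = 1/4 (full aunt/uncle↔niece/nephew: two paths of length 3 through the shared grandparent pair: r = 2·(1/2)^3 = 1/4).
r to a half first cousin = 0.0625 (half first cousins share one grandparent — one path of length 4: r = (1/2)^4 = 1/16).
r to a first cousin = 0.125 (first cousins share one grandparent pair — two paths of length 4: r = 2·(1/2)^4 = 1/8).
Summing one r·B term per recipient: 4·0.25·0.175 + 2·0.25·0.424 + 2·0.0625·0.386 + 2·0.125·0.411 = 0.538.
0.538 > 0.36: the indirect benefit exceeds the cost.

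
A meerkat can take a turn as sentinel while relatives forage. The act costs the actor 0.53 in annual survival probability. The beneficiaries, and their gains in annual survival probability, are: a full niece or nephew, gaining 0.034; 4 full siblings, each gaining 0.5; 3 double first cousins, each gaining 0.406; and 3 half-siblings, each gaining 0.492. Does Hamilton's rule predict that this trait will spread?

Yes

Hamilton's rule: the trait is favored when the sum of r·B over every recipient exceeds the actor's cost C.
r to a full niece or nephew = 0.25 (full aunt/uncle↔niece/nephew: two paths of length 3 through the shared grandparent pair: r = 2·(1/2)^3 = 1/4).
r to a full sibling = 1/2 (full sibs share both parents — two paths of length 2: r = 2·(1/2)^2 = 1/2).
r to a double first cousin = 0.25 (double first cousins share both grandparent pairs — four paths of length 4: r = 4·(1/2)^4 = 1/4).
r to a half-sibling = 1/4 (half-sibs share one parent — one path of length 2: r = (1/2)^2 = 1/4).
Summing one r·B term per recipient: 1·0.25·0.034 + 4·0.5·0.5 + 3·0.25·0.406 + 3·0.25·0.492 = 1.682.
1.682 > 0.53: the indirect benefit exceeds the cost.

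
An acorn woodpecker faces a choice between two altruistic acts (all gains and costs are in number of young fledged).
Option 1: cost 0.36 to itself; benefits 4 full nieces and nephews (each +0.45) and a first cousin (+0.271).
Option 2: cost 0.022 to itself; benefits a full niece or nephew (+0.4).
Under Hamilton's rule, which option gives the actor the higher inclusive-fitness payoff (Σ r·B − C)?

Option 1: r to a full niece or nephew = 0.25.
Option 1: r to a first cousin = 0.125.
Option 1: Σ r·B − C = (4·0.25·0.45 + 1·0.125·0.271) − 0.36 = 0.123875.
Option 2: r to a full niece or nephew = 0.25.
Option 2: Σ r·B − C = (1·0.25·0.4) − 0.022 = 0.078.
Option 1 has the higher net inclusive-fitness payoff.

Option 1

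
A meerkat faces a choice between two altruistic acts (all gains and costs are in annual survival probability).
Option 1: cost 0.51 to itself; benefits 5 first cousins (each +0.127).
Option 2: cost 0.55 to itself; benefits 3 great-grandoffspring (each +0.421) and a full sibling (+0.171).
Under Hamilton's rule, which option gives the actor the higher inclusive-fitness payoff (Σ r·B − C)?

Option 1: r to a first cousin = 0.125.
Option 1: Σ r·B − C = (5·0.125·0.127) − 0.51 = -0.430625.
Option 2: r to a great-grandoffspring = 0.125.
Option 2: r to a full sibling = 0.5.
Option 2: Σ r·B − C = (3·0.125·0.421 + 1·0.5·0.171) − 0.55 = -0.306625.
Option 2 has the higher net inclusive-fitness payoff.

Option 2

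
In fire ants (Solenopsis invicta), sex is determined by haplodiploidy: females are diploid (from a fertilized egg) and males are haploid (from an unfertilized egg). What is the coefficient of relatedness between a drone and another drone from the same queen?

Haploid brothers each carry a random half of the queen's diploid genome, so on average they share half: r = 1/2.

0.5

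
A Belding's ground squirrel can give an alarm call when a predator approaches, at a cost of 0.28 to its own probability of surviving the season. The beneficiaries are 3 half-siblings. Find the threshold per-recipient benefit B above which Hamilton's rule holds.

0.3733

r to a half-sibling = 0.25 (half-sibs share one parent — one path of length 2: r = (1/2)^2 = 1/4).
Hamilton's rule with n recipients of equal r: n·r·B > C, so B > C/(n·r) = 0.28/(3·0.25) = 0.3733.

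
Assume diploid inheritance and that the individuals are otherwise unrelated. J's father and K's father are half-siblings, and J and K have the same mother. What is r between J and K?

Relatedness sums over independent paths through distinct common ancestors.
J and K are related in two ways: half first cousins through their fathers (r = 1/16) and half-sibs through their shared mother (r = 1/4).
r = 1/16 + 1/4 = 0.3125.

0.3125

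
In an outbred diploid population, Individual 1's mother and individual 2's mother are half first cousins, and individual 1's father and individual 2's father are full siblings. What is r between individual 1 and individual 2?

With two independent routes of shared ancestry, r is the sum of the two contributions.
Individual 1 and individual 2 are related in two ways: half second cousins through their mothers (r = 1/64) and first cousins through their fathers (r = 1/8).
r = 1/64 + 1/8 = 0.140625.

0.140625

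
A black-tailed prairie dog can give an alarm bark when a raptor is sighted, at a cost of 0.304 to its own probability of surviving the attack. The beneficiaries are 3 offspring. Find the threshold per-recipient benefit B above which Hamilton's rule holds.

r to an offspring = 1/2 (one parent–offspring link: r = (1/2)^1 = 1/2).
Hamilton's rule with n recipients of equal r: n·r·B > C, so B > C/(n·r) = 0.304/(3·0.5) = 0.2027.

0.2027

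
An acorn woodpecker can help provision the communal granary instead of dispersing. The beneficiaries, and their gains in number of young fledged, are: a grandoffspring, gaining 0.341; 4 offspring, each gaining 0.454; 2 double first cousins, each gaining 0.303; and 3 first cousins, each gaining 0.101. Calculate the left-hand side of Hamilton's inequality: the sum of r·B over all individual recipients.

r to a grandoffspring = 0.25 (two parent–offspring links: r = (1/2)^2 = 1/4).
r to an offspring = 0.5 (one parent–offspring link: r = (1/2)^1 = 1/2).
r to a double first cousin = 0.25 (double first cousins share both grandparent pairs — four paths of length 4: r = 4·(1/2)^4 = 1/4).
r to a first cousin = 1/8 (first cousins share one grandparent pair — two paths of length 4: r = 2·(1/2)^4 = 1/8).
Summing one r·B term per recipient: 1·0.25·0.341 + 4·0.5·0.454 + 2·0.25·0.303 + 3·0.125·0.101 = 1.182625.

1.182625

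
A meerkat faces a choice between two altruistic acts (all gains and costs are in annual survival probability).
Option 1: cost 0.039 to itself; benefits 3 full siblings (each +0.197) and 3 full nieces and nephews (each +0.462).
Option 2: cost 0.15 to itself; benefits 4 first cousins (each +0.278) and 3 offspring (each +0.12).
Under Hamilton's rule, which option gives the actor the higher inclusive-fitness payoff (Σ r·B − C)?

Option 1: r to a full sibling = 0.5.
Option 1: r to a full niece or nephew = 0.25.
Option 1: Σ r·B − C = (3·0.5·0.197 + 3·0.25·0.462) − 0.039 = 0.603.
Option 2: r to a first cousin = 0.125.
Option 2: r to an offspring = 0.5.
Option 2: Σ r·B − C = (4·0.125·0.278 + 3·0.5·0.12) − 0.15 = 0.169.
Option 1 has the higher net inclusive-fitness payoff.

Option 1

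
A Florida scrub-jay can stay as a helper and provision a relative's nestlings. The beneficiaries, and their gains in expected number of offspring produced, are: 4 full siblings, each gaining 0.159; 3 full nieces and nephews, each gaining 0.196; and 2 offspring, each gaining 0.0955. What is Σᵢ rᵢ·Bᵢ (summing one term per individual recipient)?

0.5605

r to a full sibling = 1/2 (full sibs share both parents — two paths of length 2: r = 2·(1/2)^2 = 1/2).
r to a full niece or nephew = 0.25 (full aunt/uncle↔niece/nephew: two paths of length 3 through the shared grandparent pair: r = 2·(1/2)^3 = 1/4).
r to an offspring = 0.5 (one parent–offspring link: r = (1/2)^1 = 1/2).
Summing one r·B term per recipient: 4·0.5·0.159 + 3·0.25·0.196 + 2·0.5·0.0955 = 0.5605.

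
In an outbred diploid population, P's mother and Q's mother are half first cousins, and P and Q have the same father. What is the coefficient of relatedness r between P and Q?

0.265625

With two independent routes of shared ancestry, r is the sum of the two contributions.
P and Q are related in two ways: half second cousins through their mothers (r = 1/64) and half-sibs through their shared father (r = 1/4).
r = 1/64 + 1/4 = 17/64 = 0.265625.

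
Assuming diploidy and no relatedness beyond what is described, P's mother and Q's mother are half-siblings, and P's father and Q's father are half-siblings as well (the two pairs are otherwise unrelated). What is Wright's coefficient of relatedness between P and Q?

Wright's path rule: contributions from independent ancestry routes add.
P and Q are related in two ways: half first cousins through their mothers (r = 1/16) and half first cousins through their fathers (r = 1/16).
r = 1/16 + 1/16 = 0.125.

0.125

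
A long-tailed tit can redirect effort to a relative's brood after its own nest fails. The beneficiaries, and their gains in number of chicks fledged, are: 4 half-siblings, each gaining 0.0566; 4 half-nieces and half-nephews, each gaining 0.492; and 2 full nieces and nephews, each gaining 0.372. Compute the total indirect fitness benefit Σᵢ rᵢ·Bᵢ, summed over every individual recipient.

0.4886

r to a half-sibling = 0.25 (half-sibs share one parent — one path of length 2: r = (1/2)^2 = 1/4).
r to a half-niece or half-nephew = 1/8 (half-aunt/uncle↔niece/nephew: one path of length 3: r = (1/2)^3 = 1/8).
r to a full niece or nephew = 0.25 (full aunt/uncle↔niece/nephew: two paths of length 3 through the shared grandparent pair: r = 2·(1/2)^3 = 1/4).
Summing one r·B term per recipient: 4·0.25·0.0566 + 4·0.125·0.492 + 2·0.25·0.372 = 0.4886.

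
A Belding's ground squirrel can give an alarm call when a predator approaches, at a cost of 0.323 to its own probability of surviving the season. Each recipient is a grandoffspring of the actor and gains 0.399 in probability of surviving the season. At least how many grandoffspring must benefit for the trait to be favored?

r to a grandoffspring = 1/4 (two parent–offspring links: r = (1/2)^2 = 1/4).
Hamilton's rule: n·r·B > C  ⇒  n > C/(r·B) = 0.323/(0.25·0.399) = 3.238.
The smallest integer exceeding 3.238 is 4.

4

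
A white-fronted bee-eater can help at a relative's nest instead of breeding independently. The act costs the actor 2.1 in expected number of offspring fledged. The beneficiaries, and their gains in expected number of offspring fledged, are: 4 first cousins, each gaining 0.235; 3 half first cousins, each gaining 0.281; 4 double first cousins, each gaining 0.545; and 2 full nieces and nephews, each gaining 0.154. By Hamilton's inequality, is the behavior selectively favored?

No

Hamilton's rule: the trait is favored when the sum of r·B over every recipient exceeds the actor's cost C.
r to a first cousin = 0.125 (first cousins share one grandparent pair — two paths of length 4: r = 2·(1/2)^4 = 1/8).
r to a half first cousin = 1/16 (half first cousins share one grandparent — one path of length 4: r = (1/2)^4 = 1/16).
r to a double first cousin = 0.25 (double first cousins share both grandparent pairs — four paths of length 4: r = 4·(1/2)^4 = 1/4).
r to a full niece or nephew = 0.25 (full aunt/uncle↔niece/nephew: two paths of length 3 through the shared grandparent pair: r = 2·(1/2)^3 = 1/4).
Summing one r·B term per recipient: 4·0.125·0.235 + 3·0.0625·0.281 + 4·0.25·0.545 + 2·0.25·0.154 = 0.7921875.
0.7921875 < 2.1: the indirect benefit is less than the cost.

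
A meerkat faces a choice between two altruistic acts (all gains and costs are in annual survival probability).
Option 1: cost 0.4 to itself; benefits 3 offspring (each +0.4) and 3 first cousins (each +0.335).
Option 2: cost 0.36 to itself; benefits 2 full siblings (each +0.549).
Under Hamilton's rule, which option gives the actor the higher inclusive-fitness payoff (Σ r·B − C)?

Option 1: r to an offspring = 0.5.
Option 1: r to a first cousin = 0.125.
Option 1: Σ r·B − C = (3·0.5·0.4 + 3·0.125·0.335) − 0.4 = 0.325625.
Option 2: r to a full sibling = 0.5.
Option 2: Σ r·B − C = (2·0.5·0.549) − 0.36 = 0.189.
Option 1 has the higher net inclusive-fitness payoff.

Option 1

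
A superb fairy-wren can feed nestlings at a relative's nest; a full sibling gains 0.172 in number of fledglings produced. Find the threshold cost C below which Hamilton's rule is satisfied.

0.086

r to a full sibling = 0.5 (full sibs share both parents — two paths of length 2: r = 2·(1/2)^2 = 1/2).
Hamilton's rule: n·r·B > C, so the trait is favored while C < n·r·B = 1·0.5·0.172 = 0.086.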